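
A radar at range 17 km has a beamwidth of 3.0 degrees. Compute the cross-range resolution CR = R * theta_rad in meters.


BW_rad = 0.052359878
CR = 17000 * 0.052359878 = 890.1 m

890.1 m


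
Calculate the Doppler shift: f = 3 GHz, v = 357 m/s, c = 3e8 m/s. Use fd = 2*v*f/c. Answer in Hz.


fd = 2 * 357 * 3000000000.0 / 3e8 = 7140.0 Hz

7140.0 Hz


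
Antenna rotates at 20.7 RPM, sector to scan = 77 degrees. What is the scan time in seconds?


t = 77 / (20.7 * 360) * 60 = 0.62 s

0.62 s


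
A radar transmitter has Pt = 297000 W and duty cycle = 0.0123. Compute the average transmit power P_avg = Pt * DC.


P_avg = 297000 * 0.0123 = 3653.1 W

3653.1 W


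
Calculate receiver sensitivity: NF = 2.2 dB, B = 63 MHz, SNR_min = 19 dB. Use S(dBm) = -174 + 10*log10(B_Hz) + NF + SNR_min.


10*log10(63000000.0) = 77.99
S = -174 + 77.99 + 2.2 + 19 = -74.8 dBm

-74.8 dBm


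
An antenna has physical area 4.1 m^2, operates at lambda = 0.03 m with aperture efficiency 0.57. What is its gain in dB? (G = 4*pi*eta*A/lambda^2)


G_linear = 4*pi*0.57*4.1/0.03^2 = 32630.68
G_dB = 10*log10(32630.68) = 45.1 dB

45.1 dB


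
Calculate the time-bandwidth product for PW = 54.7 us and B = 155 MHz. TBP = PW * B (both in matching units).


TBP = 54.7 * 155 = 8478.5

8478.5


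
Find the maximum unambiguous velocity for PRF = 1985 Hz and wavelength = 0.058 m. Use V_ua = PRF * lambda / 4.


V_ua = 1985 * 0.058 / 4 = 28.8 m/s

28.8 m/s


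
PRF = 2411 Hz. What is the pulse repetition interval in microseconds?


PRI = 1/2411 = 0.0004147657 s = 414.8 us

414.8 us


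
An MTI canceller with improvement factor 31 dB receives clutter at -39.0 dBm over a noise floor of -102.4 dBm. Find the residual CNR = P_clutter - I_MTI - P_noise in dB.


CNR = -39.0 - 31 - (-102.4) = 32.4 dB

32.4 dB


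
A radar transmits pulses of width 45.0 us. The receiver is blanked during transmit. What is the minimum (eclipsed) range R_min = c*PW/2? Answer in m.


R_min = 3e8 * 45.0e-6 / 2 = 6750.0 m

6750.0 m


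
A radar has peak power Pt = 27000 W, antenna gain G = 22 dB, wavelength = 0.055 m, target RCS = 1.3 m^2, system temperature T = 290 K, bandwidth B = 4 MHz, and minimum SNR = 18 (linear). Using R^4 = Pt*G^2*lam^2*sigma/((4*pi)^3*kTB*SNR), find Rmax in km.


G_lin = 10^(22/10) = 158.489319
R^4 = 27000 * 158.489319^2 * 0.055^2 * 1.3 / ((4*pi)^3 * 1.38e-23 * 290 * 4000000.0 * 18)
R^4 = 4.66437e15 m^4
R_max = (4.66437e15)^(1/4) = 8264.2 m = 8.3 km

8.3 km


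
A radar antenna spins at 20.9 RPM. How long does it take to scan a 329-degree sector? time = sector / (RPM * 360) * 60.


t = 329 / (20.9 * 360) * 60 = 2.62 s

2.62 s


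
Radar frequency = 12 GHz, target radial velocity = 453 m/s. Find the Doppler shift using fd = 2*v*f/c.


fd = 2 * 453 * 12000000000.0 / 3e8 = 36240.0 Hz

36240.0 Hz


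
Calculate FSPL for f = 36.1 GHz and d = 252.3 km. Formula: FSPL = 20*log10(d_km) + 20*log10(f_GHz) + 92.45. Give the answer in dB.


20*log10(252.3) = 48.04
20*log10(36.1) = 31.15
FSPL = 171.6 dB

171.6 dB


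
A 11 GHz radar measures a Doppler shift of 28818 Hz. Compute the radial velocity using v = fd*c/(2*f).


v = 28818 * 3e8 / (2 * 11000000000.0) = 393.0 m/s

393.0 m/s


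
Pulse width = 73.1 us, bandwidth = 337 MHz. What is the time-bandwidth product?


TBP = 73.1 * 337 = 24634.7

24634.7


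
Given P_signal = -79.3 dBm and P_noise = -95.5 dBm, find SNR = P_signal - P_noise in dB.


SNR = -79.3 - (-95.5) = 16.2 dB

16.2 dB


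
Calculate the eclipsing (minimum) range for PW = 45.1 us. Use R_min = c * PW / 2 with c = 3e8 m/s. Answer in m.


R_min = 3e8 * 45.1e-6 / 2 = 6765.0 m

6765.0 m


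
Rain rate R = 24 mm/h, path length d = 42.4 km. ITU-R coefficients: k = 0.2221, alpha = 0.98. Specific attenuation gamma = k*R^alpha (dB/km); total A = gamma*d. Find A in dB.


gamma = 0.2221 * 24^0.98 = 5.002137 dB/km
A = 5.002137 * 42.4 = 212.09 dB

212.09 dB


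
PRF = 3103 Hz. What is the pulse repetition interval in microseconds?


PRI = 1/3103 = 0.0003222688 s = 322.3 us

322.3 us


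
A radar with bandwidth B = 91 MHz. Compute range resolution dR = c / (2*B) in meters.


dR = 3e8 / (2 * 91000000.0) = 1.65 m

1.65 m


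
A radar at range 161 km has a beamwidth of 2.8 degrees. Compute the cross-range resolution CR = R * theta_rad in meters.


BW_rad = 0.048869219
CR = 161000 * 0.048869219 = 7867.9 m

7867.9 m


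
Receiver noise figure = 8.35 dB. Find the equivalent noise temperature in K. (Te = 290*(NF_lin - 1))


NF_lin = 10^(8.35/10) = 6.839116
Te = 290 * (6.839116 - 1) = 1693.3 K

1693.3 K


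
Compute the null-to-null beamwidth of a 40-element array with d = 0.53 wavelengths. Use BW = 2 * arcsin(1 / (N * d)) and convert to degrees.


1/(N*d) = 1/(40*0.53) = 0.04717
BW = 2*arcsin(0.04717) = 5.4 degrees

5.4 degrees


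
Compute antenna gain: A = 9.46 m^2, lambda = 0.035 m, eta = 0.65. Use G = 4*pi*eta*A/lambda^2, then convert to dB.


G_linear = 4*pi*0.65*9.46/0.035^2 = 63078.05
G_dB = 10*log10(63078.05) = 48.0 dB

48.0 dB


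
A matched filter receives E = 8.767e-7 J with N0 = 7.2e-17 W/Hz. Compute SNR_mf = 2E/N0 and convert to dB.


SNR_lin = 2 * 8.767e-7 / 7.2e-17 = 2.435e10
SNR_dB = 10*log10(2.435e10) = 103.9 dB

103.9 dB


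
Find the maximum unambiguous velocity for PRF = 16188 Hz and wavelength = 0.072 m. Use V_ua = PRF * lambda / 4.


V_ua = 16188 * 0.072 / 4 = 291.4 m/s

291.4 m/s


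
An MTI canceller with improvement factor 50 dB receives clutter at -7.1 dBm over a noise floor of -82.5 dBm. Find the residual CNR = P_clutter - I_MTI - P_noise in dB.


CNR = -7.1 - 50 - (-82.5) = 25.4 dB

25.4 dB


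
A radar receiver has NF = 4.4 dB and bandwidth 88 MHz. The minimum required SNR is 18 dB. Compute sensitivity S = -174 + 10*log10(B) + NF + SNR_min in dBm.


10*log10(88000000.0) = 79.44
S = -174 + 79.44 + 4.4 + 18 = -72.2 dBm

-72.2 dBm


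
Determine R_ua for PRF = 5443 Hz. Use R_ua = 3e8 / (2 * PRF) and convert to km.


R_ua = 3e8 / (2 * 5443) = 27558.3 m = 27.6 km

27.6 km


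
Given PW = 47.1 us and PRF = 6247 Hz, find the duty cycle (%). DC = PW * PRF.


DC = 47.1e-6 * 6247 * 100 = 29.42%

29.42%


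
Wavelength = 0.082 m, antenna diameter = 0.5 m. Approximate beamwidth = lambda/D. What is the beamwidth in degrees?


BW_rad = 0.082 / 0.5 = 0.164
BW_deg = 9.4 degrees

9.4 degrees


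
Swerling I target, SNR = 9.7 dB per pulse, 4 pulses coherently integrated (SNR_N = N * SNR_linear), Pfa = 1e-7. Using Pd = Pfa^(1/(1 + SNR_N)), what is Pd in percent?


SNR_lin = 10^(9.7/10) = 9.33254
SNR_N = 4 * 9.33254 = 37.33016
1/(1 + SNR_N) = 1/38.33016 = 0.0260891
Pd = (1e-7)^0.0260891 = 0.65671
Pd = 65.7%

65.7%


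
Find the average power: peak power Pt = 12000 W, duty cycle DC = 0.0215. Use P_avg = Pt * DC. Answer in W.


P_avg = 12000 * 0.0215 = 258.0 W

258.0 W


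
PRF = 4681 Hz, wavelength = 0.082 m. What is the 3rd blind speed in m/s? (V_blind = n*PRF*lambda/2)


V_blind = 3 * 4681 * 0.082 / 2 = 575.8 m/s

575.8 m/s


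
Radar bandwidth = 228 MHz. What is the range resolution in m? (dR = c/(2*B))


dR = 3e8 / (2 * 228000000.0) = 0.66 m

0.66 m


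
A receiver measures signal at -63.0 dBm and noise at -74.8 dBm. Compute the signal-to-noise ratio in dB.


SNR = -63.0 - (-74.8) = 11.8 dB

11.8 dB


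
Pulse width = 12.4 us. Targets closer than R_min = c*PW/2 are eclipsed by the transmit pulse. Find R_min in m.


R_min = 3e8 * 12.4e-6 / 2 = 1860.0 m

1860.0 m


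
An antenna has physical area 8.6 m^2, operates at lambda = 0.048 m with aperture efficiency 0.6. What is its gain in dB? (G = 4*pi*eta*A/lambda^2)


G_linear = 4*pi*0.6*8.6/0.048^2 = 28143.43
G_dB = 10*log10(28143.43) = 44.5 dB

44.5 dB


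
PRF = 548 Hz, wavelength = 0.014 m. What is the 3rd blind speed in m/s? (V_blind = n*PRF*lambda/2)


V_blind = 3 * 548 * 0.014 / 2 = 11.5 m/s

11.5 m/s


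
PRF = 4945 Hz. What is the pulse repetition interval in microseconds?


PRI = 1/4945 = 0.0002022245 s = 202.2 us

202.2 us


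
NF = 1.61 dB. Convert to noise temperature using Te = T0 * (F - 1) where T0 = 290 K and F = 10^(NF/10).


NF_lin = 10^(1.61/10) = 1.448772
Te = 290 * (1.448772 - 1) = 130.1 K

130.1 K


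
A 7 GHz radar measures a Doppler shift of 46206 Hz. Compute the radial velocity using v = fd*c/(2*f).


v = 46206 * 3e8 / (2 * 7000000000.0) = 990.1 m/s

990.1 m/s


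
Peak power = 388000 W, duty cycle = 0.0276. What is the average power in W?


P_avg = 388000 * 0.0276 = 10708.8 W

10708.8 W


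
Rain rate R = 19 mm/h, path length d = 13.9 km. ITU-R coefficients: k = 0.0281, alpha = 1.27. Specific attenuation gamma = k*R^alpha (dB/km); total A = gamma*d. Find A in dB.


gamma = 0.0281 * 19^1.27 = 1.182288 dB/km
A = 1.182288 * 13.9 = 16.43 dB

16.43 dB


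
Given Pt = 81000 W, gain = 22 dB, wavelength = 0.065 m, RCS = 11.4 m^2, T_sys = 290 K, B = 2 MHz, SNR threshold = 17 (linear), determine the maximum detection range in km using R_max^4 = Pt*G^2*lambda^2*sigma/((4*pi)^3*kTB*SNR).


G_lin = 10^(22/10) = 158.489319
R^4 = 81000 * 158.489319^2 * 0.065^2 * 11.4 / ((4*pi)^3 * 1.38e-23 * 290 * 2000000.0 * 17)
R^4 = 3.62937e17 m^4
R_max = (3.62937e17)^(1/4) = 24544.7 m = 24.5 km

24.5 km


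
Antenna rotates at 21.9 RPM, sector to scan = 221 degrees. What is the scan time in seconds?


t = 221 / (21.9 * 360) * 60 = 1.68 s

1.68 s


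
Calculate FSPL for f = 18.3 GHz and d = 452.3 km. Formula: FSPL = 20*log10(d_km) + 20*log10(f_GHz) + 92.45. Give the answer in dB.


20*log10(452.3) = 53.11
20*log10(18.3) = 25.25
FSPL = 170.8 dB

170.8 dB


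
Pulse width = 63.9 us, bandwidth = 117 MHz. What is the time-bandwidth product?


TBP = 63.9 * 117 = 7476.3

7476.3


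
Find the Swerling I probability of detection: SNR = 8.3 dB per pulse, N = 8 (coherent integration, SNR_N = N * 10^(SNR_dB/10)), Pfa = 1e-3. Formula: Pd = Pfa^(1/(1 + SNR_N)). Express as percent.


SNR_lin = 10^(8.3/10) = 6.76083
SNR_N = 8 * 6.76083 = 54.08664
1/(1 + SNR_N) = 1/55.08664 = 0.0181532
Pd = (1e-3)^0.0181532 = 0.88215
Pd = 88.2%

88.2%


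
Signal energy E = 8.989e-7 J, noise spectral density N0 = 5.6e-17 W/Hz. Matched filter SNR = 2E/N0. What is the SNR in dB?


SNR_lin = 2 * 8.989e-7 / 5.6e-17 = 3.21e10
SNR_dB = 10*log10(3.21e10) = 105.1 dB

105.1 dB


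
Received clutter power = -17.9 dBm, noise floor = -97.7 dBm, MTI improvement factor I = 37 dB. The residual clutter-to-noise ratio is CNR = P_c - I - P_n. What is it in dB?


CNR = -17.9 - 37 - (-97.7) = 42.8 dB

42.8 dB


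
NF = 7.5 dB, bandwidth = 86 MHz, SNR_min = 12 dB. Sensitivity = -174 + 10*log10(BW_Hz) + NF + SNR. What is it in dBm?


10*log10(86000000.0) = 79.34
S = -174 + 79.34 + 7.5 + 12 = -75.2 dBm

-75.2 dBm


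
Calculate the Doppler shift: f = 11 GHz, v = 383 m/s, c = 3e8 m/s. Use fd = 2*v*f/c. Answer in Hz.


fd = 2 * 383 * 11000000000.0 / 3e8 = 28086.7 Hz

28086.7 Hz


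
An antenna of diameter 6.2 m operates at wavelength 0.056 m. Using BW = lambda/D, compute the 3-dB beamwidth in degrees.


BW_rad = 0.056 / 6.2 = 0.009032
BW_deg = 0.52 degrees

0.52 degrees


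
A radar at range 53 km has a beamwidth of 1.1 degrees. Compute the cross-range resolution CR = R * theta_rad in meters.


BW_rad = 0.019198622
CR = 53000 * 0.019198622 = 1017.5 m

1017.5 m


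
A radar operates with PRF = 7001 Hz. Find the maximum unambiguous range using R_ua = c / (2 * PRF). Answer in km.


R_ua = 3e8 / (2 * 7001) = 21425.5 m = 21.4 km

21.4 km


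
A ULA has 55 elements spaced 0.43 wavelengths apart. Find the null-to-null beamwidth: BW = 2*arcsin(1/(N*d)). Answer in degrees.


1/(N*d) = 1/(55*0.43) = 0.042283
BW = 2*arcsin(0.042283) = 4.8 degrees

4.8 degrees


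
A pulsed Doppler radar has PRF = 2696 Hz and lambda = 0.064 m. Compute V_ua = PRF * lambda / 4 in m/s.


V_ua = 2696 * 0.064 / 4 = 43.1 m/s

43.1 m/s


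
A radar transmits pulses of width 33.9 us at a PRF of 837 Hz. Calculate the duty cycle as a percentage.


DC = 33.9e-6 * 837 * 100 = 2.84%

2.84%


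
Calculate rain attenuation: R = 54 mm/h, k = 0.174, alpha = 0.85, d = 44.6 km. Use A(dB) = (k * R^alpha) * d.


gamma = 0.174 * 54^0.85 = 5.165162 dB/km
A = 5.165162 * 44.6 = 230.37 dB

230.37 dB


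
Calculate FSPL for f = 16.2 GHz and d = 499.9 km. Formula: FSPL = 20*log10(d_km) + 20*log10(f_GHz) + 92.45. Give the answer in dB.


20*log10(499.9) = 53.98
20*log10(16.2) = 24.19
FSPL = 170.6 dB

170.6 dB


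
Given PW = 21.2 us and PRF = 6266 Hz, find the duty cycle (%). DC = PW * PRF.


DC = 21.2e-6 * 6266 * 100 = 13.28%

13.28%


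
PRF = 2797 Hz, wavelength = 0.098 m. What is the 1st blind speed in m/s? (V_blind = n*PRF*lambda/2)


V_blind = 1 * 2797 * 0.098 / 2 = 137.1 m/s

137.1 m/s


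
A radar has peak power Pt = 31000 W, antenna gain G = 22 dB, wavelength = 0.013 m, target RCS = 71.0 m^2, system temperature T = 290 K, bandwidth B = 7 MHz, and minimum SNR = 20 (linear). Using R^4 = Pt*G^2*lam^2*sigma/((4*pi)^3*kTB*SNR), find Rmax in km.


G_lin = 10^(22/10) = 158.489319
R^4 = 31000 * 158.489319^2 * 0.013^2 * 71.0 / ((4*pi)^3 * 1.38e-23 * 290 * 7000000.0 * 20)
R^4 = 8.40373e15 m^4
R_max = (8.40373e15)^(1/4) = 9574.5 m = 9.6 km

9.6 km


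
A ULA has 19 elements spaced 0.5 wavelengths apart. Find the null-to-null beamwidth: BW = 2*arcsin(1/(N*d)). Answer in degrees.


1/(N*d) = 1/(19*0.5) = 0.105263
BW = 2*arcsin(0.105263) = 12.1 degrees

12.1 degrees


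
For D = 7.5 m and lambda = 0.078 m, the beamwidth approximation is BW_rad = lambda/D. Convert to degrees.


BW_rad = 0.078 / 7.5 = 0.0104
BW_deg = 0.6 degrees

0.6 degrees


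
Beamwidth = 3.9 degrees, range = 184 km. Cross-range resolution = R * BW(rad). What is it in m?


BW_rad = 0.068067841
CR = 184000 * 0.068067841 = 12524.5 m

12524.5 m


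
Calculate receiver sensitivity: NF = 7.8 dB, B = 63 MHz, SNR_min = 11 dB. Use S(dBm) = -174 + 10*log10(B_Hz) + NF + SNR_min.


10*log10(63000000.0) = 77.99
S = -174 + 77.99 + 7.8 + 11 = -77.2 dBm

-77.2 dBm


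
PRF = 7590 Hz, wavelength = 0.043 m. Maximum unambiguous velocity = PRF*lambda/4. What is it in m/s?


V_ua = 7590 * 0.043 / 4 = 81.6 m/s

81.6 m/s


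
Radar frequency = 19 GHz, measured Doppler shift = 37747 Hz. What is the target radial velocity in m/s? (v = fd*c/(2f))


v = 37747 * 3e8 / (2 * 19000000000.0) = 298.0 m/s

298.0 m/s


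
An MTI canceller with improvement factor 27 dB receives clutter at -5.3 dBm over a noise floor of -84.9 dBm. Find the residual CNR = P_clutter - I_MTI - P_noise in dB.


CNR = -5.3 - 27 - (-84.9) = 52.6 dB

52.6 dB


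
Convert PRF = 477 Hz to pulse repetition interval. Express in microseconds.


PRI = 1/477 = 0.0020964361 s = 2096.4 us

2096.4 us


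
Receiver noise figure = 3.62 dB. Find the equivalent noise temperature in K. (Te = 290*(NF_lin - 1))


NF_lin = 10^(3.62/10) = 2.301442
Te = 290 * (2.301442 - 1) = 377.4 K

377.4 K


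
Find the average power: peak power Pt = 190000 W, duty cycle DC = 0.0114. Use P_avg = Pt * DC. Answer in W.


P_avg = 190000 * 0.0114 = 2166.0 W

2166.0 W


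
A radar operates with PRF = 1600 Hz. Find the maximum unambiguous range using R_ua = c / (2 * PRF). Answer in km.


R_ua = 3e8 / (2 * 1600) = 93750.0 m = 93.8 km

93.8 km


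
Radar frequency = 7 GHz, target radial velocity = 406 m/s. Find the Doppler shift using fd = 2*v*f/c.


fd = 2 * 406 * 7000000000.0 / 3e8 = 18946.7 Hz

18946.7 Hz


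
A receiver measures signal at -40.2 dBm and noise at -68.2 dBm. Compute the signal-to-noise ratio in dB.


SNR = -40.2 - (-68.2) = 28.0 dB

28.0 dB


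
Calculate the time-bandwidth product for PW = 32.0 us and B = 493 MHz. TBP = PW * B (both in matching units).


TBP = 32.0 * 493 = 15776.0

15776.0


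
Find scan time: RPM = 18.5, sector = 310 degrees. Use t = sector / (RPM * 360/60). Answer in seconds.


t = 310 / (18.5 * 360) * 60 = 2.79 s

2.79 s


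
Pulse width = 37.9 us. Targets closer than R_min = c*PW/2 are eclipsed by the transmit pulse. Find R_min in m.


R_min = 3e8 * 37.9e-6 / 2 = 5685.0 m

5685.0 m


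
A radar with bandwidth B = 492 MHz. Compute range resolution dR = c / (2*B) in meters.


dR = 3e8 / (2 * 492000000.0) = 0.3 m

0.3 m


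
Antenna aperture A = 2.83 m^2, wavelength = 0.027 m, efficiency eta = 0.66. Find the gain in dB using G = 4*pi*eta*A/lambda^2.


G_linear = 4*pi*0.66*2.83/0.027^2 = 32196.8
G_dB = 10*log10(32196.8) = 45.1 dB

45.1 dB


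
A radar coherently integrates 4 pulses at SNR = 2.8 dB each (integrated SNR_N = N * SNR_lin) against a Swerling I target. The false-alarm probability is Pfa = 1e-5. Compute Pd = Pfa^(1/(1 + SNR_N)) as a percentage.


SNR_lin = 10^(2.8/10) = 1.90546
SNR_N = 4 * 1.90546 = 7.62184
1/(1 + SNR_N) = 1/8.62184 = 0.1159845
Pd = (1e-5)^0.1159845 = 0.26307
Pd = 26.3%

26.3%


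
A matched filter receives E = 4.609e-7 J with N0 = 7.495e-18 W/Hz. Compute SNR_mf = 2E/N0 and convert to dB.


SNR_lin = 2 * 4.609e-7 / 7.495e-18 = 1.23e11
SNR_dB = 10*log10(1.23e11) = 110.9 dB

110.9 dB


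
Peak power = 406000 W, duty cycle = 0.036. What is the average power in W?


P_avg = 406000 * 0.036 = 14616.0 W

14616.0 W


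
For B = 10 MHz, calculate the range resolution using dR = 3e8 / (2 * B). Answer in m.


dR = 3e8 / (2 * 10000000.0) = 15.0 m

15.0 m


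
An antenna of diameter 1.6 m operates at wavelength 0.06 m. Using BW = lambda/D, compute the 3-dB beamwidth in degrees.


BW_rad = 0.06 / 1.6 = 0.0375
BW_deg = 2.15 degrees

2.15 degrees


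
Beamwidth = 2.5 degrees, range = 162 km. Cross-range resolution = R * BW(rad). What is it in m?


BW_rad = 0.043633231
CR = 162000 * 0.043633231 = 7068.6 m

7068.6 m


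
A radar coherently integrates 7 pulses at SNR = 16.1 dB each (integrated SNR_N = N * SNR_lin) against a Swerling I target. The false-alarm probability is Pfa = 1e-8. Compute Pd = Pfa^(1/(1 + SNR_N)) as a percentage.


SNR_lin = 10^(16.1/10) = 40.73803
SNR_N = 7 * 40.73803 = 285.16621
1/(1 + SNR_N) = 1/286.16621 = 0.0034945
Pd = (1e-8)^0.0034945 = 0.93766
Pd = 93.8%

93.8%


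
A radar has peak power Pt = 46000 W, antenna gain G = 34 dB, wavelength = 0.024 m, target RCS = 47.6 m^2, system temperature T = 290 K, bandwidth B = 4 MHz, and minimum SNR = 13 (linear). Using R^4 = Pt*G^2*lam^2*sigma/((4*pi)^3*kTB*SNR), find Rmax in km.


G_lin = 10^(34/10) = 2511.886432
R^4 = 46000 * 2511.886432^2 * 0.024^2 * 47.6 / ((4*pi)^3 * 1.38e-23 * 290 * 4000000.0 * 13)
R^4 = 1.92698e19 m^4
R_max = (1.92698e19)^(1/4) = 66255.1 m = 66.3 km

66.3 km


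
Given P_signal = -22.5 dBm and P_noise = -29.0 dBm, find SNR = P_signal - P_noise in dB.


SNR = -22.5 - (-29.0) = 6.5 dB

6.5 dB


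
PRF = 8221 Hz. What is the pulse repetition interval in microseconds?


PRI = 1/8221 = 0.0001216397 s = 121.6 us

121.6 us


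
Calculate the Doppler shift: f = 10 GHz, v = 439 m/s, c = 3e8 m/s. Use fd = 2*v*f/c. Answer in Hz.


fd = 2 * 439 * 10000000000.0 / 3e8 = 29266.7 Hz

29266.7 Hz


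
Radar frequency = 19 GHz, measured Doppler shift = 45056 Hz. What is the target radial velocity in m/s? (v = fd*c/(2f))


v = 45056 * 3e8 / (2 * 19000000000.0) = 355.7 m/s

355.7 m/s


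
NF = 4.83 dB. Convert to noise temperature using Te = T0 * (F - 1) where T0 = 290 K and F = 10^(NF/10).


NF_lin = 10^(4.83/10) = 3.040885
Te = 290 * (3.040885 - 1) = 591.9 K

591.9 K


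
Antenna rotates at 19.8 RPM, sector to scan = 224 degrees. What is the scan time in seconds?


t = 224 / (19.8 * 360) * 60 = 1.89 s

1.89 s


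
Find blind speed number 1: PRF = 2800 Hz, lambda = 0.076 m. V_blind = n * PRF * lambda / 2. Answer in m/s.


V_blind = 1 * 2800 * 0.076 / 2 = 106.4 m/s

106.4 m/s


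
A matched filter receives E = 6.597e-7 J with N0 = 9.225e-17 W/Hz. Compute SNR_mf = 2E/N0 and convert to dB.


SNR_lin = 2 * 6.597e-7 / 9.225e-17 = 1.43e10
SNR_dB = 10*log10(1.43e10) = 101.6 dB

101.6 dB


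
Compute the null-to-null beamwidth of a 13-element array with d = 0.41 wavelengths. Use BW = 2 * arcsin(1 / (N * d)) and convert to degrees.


1/(N*d) = 1/(13*0.41) = 0.187617
BW = 2*arcsin(0.187617) = 21.6 degrees

21.6 degrees


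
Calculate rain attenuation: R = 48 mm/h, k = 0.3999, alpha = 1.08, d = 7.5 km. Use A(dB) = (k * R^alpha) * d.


gamma = 0.3999 * 48^1.08 = 26.163265 dB/km
A = 26.163265 * 7.5 = 196.22 dB

196.22 dB


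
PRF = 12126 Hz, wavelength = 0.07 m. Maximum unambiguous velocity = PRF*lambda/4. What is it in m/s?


V_ua = 12126 * 0.07 / 4 = 212.2 m/s

212.2 m/s


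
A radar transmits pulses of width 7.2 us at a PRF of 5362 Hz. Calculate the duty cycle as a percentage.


DC = 7.2e-6 * 5362 * 100 = 3.86%

3.86%


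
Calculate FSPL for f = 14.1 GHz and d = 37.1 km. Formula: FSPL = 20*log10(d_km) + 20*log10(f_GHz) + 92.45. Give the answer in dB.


20*log10(37.1) = 31.39
20*log10(14.1) = 22.98
FSPL = 146.8 dB

146.8 dB


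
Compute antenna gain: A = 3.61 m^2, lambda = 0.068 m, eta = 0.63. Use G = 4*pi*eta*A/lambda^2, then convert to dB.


G_linear = 4*pi*0.63*3.61/0.068^2 = 6180.73
G_dB = 10*log10(6180.73) = 37.9 dB

37.9 dB


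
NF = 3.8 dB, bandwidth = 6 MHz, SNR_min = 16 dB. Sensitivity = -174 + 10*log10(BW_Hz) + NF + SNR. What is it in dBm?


10*log10(6000000.0) = 67.78
S = -174 + 67.78 + 3.8 + 16 = -86.4 dBm

-86.4 dBm


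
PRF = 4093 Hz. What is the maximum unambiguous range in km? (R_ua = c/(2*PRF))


R_ua = 3e8 / (2 * 4093) = 36647.9 m = 36.6 km

36.6 km


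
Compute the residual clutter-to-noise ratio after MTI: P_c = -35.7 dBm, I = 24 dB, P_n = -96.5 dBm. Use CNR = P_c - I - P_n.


CNR = -35.7 - 24 - (-96.5) = 36.8 dB

36.8 dB


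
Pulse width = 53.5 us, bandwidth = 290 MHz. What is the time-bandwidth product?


TBP = 53.5 * 290 = 15515.0

15515.0


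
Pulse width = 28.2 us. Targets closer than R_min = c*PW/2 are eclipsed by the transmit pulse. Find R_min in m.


R_min = 3e8 * 28.2e-6 / 2 = 4230.0 m

4230.0 m


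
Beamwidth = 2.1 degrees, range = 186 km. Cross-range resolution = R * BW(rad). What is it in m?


BW_rad = 0.036651914
CR = 186000 * 0.036651914 = 6817.3 m

6817.3 m


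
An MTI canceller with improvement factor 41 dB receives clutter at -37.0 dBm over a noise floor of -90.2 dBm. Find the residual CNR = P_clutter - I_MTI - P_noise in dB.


CNR = -37.0 - 41 - (-90.2) = 12.2 dB

12.2 dB


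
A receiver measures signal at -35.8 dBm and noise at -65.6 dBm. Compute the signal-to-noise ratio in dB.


SNR = -35.8 - (-65.6) = 29.8 dB

29.8 dB


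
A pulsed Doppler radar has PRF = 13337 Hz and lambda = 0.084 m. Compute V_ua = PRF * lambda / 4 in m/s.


V_ua = 13337 * 0.084 / 4 = 280.1 m/s

280.1 m/s


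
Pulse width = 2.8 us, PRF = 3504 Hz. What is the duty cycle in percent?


DC = 2.8e-6 * 3504 * 100 = 0.98%

0.98%


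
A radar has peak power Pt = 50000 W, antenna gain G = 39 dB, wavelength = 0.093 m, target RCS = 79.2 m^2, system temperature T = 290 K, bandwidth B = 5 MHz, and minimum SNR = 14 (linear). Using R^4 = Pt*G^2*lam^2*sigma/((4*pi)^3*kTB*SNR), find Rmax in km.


G_lin = 10^(39/10) = 7943.282347
R^4 = 50000 * 7943.282347^2 * 0.093^2 * 79.2 / ((4*pi)^3 * 1.38e-23 * 290 * 5000000.0 * 14)
R^4 = 3.88737e21 m^4
R_max = (3.88737e21)^(1/4) = 249697.4 m = 249.7 km

249.7 km


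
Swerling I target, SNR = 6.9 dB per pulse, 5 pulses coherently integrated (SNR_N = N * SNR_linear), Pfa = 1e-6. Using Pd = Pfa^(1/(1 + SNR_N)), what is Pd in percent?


SNR_lin = 10^(6.9/10) = 4.89779
SNR_N = 5 * 4.89779 = 24.48895
1/(1 + SNR_N) = 1/25.48895 = 0.0392327
Pd = (1e-6)^0.0392327 = 0.58157
Pd = 58.2%

58.2%


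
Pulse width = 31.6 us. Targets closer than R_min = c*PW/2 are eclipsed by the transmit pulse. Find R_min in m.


R_min = 3e8 * 31.6e-6 / 2 = 4740.0 m

4740.0 m


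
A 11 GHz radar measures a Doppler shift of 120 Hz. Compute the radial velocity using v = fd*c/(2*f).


v = 120 * 3e8 / (2 * 11000000000.0) = 1.6 m/s

1.6 m/s


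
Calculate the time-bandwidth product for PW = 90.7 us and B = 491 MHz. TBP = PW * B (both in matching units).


TBP = 90.7 * 491 = 44533.7

44533.7


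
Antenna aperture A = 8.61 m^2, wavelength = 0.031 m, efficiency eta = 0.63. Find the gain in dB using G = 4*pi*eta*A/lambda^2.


G_linear = 4*pi*0.63*8.61/0.031^2 = 70930.04
G_dB = 10*log10(70930.04) = 48.5 dB

48.5 dB


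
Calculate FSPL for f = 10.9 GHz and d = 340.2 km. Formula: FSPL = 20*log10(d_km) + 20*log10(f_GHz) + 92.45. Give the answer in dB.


20*log10(340.2) = 50.63
20*log10(10.9) = 20.75
FSPL = 163.8 dB

163.8 dB


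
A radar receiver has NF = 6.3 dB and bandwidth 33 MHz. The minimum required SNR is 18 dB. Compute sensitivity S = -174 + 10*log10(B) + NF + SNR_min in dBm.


10*log10(33000000.0) = 75.19
S = -174 + 75.19 + 6.3 + 18 = -74.5 dBm

-74.5 dBm


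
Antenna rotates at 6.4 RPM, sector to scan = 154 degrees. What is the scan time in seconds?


t = 154 / (6.4 * 360) * 60 = 4.01 s

4.01 s


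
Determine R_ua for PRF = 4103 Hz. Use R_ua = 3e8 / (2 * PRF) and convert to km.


R_ua = 3e8 / (2 * 4103) = 36558.6 m = 36.6 km

36.6 km


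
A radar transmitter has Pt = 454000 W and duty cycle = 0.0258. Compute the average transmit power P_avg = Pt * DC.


P_avg = 454000 * 0.0258 = 11713.2 W

11713.2 W


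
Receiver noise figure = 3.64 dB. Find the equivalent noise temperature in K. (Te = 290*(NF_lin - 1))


NF_lin = 10^(3.64/10) = 2.312065
Te = 290 * (2.312065 - 1) = 380.5 K

380.5 K


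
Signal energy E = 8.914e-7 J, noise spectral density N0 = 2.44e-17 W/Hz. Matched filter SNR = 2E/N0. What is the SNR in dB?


SNR_lin = 2 * 8.914e-7 / 2.44e-17 = 7.307e10
SNR_dB = 10*log10(7.307e10) = 108.6 dB

108.6 dB


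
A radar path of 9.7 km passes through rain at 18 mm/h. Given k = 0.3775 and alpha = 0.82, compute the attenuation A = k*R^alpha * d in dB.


gamma = 0.3775 * 18^0.82 = 4.038689 dB/km
A = 4.038689 * 9.7 = 39.18 dB

39.18 dB


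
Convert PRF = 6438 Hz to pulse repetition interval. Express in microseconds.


PRI = 1/6438 = 0.0001553277 s = 155.3 us

155.3 us


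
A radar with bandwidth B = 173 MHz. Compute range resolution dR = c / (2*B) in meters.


dR = 3e8 / (2 * 173000000.0) = 0.87 m

0.87 m


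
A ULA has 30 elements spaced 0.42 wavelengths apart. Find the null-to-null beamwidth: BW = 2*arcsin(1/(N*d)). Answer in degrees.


1/(N*d) = 1/(30*0.42) = 0.079365
BW = 2*arcsin(0.079365) = 9.1 degrees

9.1 degrees


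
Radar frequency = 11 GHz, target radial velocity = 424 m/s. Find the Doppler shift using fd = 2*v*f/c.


fd = 2 * 424 * 11000000000.0 / 3e8 = 31093.3 Hz

31093.3 Hz


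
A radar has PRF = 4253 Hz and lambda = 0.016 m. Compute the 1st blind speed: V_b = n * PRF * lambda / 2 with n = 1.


V_blind = 1 * 4253 * 0.016 / 2 = 34.0 m/s

34.0 m/s


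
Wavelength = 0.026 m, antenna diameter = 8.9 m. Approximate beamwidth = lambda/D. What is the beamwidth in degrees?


BW_rad = 0.026 / 8.9 = 0.002921
BW_deg = 0.17 degrees

0.17 degrees


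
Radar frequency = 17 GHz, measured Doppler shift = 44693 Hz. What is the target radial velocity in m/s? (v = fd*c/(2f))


v = 44693 * 3e8 / (2 * 17000000000.0) = 394.4 m/s

394.4 m/s


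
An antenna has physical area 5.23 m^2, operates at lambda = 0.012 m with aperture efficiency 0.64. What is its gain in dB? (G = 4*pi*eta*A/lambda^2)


G_linear = 4*pi*0.64*5.23/0.012^2 = 292098.3
G_dB = 10*log10(292098.3) = 54.7 dB

54.7 dB


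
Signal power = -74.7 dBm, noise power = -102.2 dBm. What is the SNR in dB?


SNR = -74.7 - (-102.2) = 27.5 dB

27.5 dB


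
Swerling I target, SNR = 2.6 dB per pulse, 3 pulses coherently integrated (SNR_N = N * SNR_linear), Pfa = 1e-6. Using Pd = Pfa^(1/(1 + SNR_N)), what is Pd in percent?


SNR_lin = 10^(2.6/10) = 1.8197
SNR_N = 3 * 1.8197 = 5.4591
1/(1 + SNR_N) = 1/6.4591 = 0.1548203
Pd = (1e-6)^0.1548203 = 0.11778
Pd = 11.8%

11.8%


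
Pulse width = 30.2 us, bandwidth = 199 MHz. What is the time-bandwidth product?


TBP = 30.2 * 199 = 6009.8

6009.8


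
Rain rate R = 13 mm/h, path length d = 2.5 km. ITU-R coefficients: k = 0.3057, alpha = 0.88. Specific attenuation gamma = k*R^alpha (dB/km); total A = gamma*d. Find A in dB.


gamma = 0.3057 * 13^0.88 = 2.921229 dB/km
A = 2.921229 * 2.5 = 7.3 dB

7.3 dB


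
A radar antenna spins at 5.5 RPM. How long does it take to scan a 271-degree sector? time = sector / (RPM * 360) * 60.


t = 271 / (5.5 * 360) * 60 = 8.21 s

8.21 s


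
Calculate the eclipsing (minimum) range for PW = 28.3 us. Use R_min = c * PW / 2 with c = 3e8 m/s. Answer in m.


R_min = 3e8 * 28.3e-6 / 2 = 4245.0 m

4245.0 m


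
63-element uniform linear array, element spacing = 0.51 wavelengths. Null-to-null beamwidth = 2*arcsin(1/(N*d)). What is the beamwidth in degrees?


1/(N*d) = 1/(63*0.51) = 0.031124
BW = 2*arcsin(0.031124) = 3.6 degrees

3.6 degrees


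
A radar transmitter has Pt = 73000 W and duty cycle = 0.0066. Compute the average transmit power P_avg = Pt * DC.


P_avg = 73000 * 0.0066 = 481.8 W

481.8 W


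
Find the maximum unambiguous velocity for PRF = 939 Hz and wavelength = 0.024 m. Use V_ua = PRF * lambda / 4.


V_ua = 939 * 0.024 / 4 = 5.6 m/s

5.6 m/s


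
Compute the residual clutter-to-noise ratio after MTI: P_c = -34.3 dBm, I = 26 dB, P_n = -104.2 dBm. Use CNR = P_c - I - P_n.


CNR = -34.3 - 26 - (-104.2) = 43.9 dB

43.9 dB


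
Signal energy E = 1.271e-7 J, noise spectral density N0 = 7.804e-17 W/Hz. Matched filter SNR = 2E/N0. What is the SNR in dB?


SNR_lin = 2 * 1.271e-7 / 7.804e-17 = 3.257e9
SNR_dB = 10*log10(3.257e9) = 95.1 dB

95.1 dB


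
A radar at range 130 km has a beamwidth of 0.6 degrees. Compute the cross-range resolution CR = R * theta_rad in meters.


BW_rad = 0.010471976
CR = 130000 * 0.010471976 = 1361.4 m

1361.4 m


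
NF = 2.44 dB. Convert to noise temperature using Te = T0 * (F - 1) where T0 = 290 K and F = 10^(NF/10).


NF_lin = 10^(2.44/10) = 1.753881
Te = 290 * (1.753881 - 1) = 218.6 K

218.6 K


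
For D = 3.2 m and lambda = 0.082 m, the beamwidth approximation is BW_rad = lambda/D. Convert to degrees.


BW_rad = 0.082 / 3.2 = 0.025625
BW_deg = 1.47 degrees

1.47 degrees


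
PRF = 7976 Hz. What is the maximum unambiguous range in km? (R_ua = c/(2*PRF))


R_ua = 3e8 / (2 * 7976) = 18806.4 m = 18.8 km

18.8 km


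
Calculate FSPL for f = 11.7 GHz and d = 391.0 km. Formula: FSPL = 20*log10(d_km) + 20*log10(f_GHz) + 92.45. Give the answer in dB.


20*log10(391.0) = 51.84
20*log10(11.7) = 21.36
FSPL = 165.7 dB

165.7 dB


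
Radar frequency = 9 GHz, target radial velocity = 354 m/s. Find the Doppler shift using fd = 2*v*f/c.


fd = 2 * 354 * 9000000000.0 / 3e8 = 21240.0 Hz

21240.0 Hz


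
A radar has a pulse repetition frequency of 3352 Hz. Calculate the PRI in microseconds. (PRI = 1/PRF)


PRI = 1/3352 = 0.0002983294 s = 298.3 us

298.3 us


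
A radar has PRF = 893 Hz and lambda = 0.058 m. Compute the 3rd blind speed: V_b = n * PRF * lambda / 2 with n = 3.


V_blind = 3 * 893 * 0.058 / 2 = 77.7 m/s

77.7 m/s


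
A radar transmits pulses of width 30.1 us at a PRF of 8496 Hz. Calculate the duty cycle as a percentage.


DC = 30.1e-6 * 8496 * 100 = 25.57%

25.57%


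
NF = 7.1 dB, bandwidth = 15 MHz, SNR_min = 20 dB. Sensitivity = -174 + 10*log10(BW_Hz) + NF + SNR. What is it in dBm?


10*log10(15000000.0) = 71.76
S = -174 + 71.76 + 7.1 + 20 = -75.1 dBm

-75.1 dBm


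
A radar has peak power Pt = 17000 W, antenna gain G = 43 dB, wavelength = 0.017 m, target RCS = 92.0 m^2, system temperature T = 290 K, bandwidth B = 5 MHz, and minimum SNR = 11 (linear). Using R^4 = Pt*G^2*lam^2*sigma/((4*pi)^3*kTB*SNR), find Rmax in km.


G_lin = 10^(43/10) = 19952.62315
R^4 = 17000 * 19952.62315^2 * 0.017^2 * 92.0 / ((4*pi)^3 * 1.38e-23 * 290 * 5000000.0 * 11)
R^4 = 4.1197e20 m^4
R_max = (4.1197e20)^(1/4) = 142467.7 m = 142.5 km

142.5 km


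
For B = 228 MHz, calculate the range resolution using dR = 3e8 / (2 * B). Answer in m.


dR = 3e8 / (2 * 228000000.0) = 0.66 m

0.66 m


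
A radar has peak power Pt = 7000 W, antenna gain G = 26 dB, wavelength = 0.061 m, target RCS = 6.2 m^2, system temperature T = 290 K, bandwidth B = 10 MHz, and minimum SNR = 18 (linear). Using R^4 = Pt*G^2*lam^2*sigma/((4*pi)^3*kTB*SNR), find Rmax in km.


G_lin = 10^(26/10) = 398.107171
R^4 = 7000 * 398.107171^2 * 0.061^2 * 6.2 / ((4*pi)^3 * 1.38e-23 * 290 * 10000000.0 * 18)
R^4 = 1.79048e16 m^4
R_max = (1.79048e16)^(1/4) = 11567.6 m = 11.6 km

11.6 km


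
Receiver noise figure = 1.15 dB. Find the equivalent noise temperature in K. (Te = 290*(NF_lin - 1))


NF_lin = 10^(1.15/10) = 1.303167
Te = 290 * (1.303167 - 1) = 87.9 K

87.9 K


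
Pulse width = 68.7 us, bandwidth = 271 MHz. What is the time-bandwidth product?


TBP = 68.7 * 271 = 18617.7

18617.7


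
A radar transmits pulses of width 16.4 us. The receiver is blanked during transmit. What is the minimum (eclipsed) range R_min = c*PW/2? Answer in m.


R_min = 3e8 * 16.4e-6 / 2 = 2460.0 m

2460.0 m


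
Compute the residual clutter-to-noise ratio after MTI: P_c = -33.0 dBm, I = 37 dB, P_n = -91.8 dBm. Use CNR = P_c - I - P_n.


CNR = -33.0 - 37 - (-91.8) = 21.8 dB

21.8 dB


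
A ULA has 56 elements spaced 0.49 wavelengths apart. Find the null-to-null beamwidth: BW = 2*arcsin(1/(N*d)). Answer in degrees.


1/(N*d) = 1/(56*0.49) = 0.036443
BW = 2*arcsin(0.036443) = 4.2 degrees

4.2 degrees


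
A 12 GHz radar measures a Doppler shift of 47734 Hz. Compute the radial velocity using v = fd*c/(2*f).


v = 47734 * 3e8 / (2 * 12000000000.0) = 596.7 m/s

596.7 m/s


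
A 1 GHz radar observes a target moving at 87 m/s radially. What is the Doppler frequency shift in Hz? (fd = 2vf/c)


fd = 2 * 87 * 1000000000.0 / 3e8 = 580.0 Hz

580.0 Hz


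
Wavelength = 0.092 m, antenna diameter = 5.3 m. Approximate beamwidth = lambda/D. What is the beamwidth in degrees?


BW_rad = 0.092 / 5.3 = 0.017358
BW_deg = 0.99 degrees

0.99 degrees


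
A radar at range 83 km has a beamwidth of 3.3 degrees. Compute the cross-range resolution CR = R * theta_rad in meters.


BW_rad = 0.057595865
CR = 83000 * 0.057595865 = 4780.5 m

4780.5 m


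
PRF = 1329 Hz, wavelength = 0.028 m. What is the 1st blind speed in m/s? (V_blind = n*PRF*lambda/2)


V_blind = 1 * 1329 * 0.028 / 2 = 18.6 m/s

18.6 m/s


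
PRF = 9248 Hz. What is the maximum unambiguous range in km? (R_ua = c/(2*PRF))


R_ua = 3e8 / (2 * 9248) = 16219.7 m = 16.2 km

16.2 km


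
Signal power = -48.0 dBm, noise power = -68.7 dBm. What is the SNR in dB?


SNR = -48.0 - (-68.7) = 20.7 dB

20.7 dB


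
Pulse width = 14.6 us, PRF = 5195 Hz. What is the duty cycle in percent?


DC = 14.6e-6 * 5195 * 100 = 7.58%

7.58%


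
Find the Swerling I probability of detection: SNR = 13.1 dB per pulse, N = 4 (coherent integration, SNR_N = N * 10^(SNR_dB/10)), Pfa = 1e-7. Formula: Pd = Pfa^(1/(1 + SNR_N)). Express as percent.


SNR_lin = 10^(13.1/10) = 20.41738
SNR_N = 4 * 20.41738 = 81.66952
1/(1 + SNR_N) = 1/82.66952 = 0.0120964
Pd = (1e-7)^0.0120964 = 0.82286
Pd = 82.3%

82.3%


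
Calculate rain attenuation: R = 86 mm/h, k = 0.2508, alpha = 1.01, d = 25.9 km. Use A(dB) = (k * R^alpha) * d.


gamma = 0.2508 * 86^1.01 = 22.551268 dB/km
A = 22.551268 * 25.9 = 584.08 dB

584.08 dB


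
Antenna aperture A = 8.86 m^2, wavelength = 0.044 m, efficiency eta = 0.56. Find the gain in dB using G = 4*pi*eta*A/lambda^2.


G_linear = 4*pi*0.56*8.86/0.044^2 = 32205.22
G_dB = 10*log10(32205.22) = 45.1 dB

45.1 dB


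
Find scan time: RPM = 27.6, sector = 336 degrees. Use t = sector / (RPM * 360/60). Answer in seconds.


t = 336 / (27.6 * 360) * 60 = 2.03 s

2.03 s


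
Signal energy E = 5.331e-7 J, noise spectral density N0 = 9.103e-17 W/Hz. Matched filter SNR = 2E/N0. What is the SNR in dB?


SNR_lin = 2 * 5.331e-7 / 9.103e-17 = 1.171e10
SNR_dB = 10*log10(1.171e10) = 100.7 dB

100.7 dB


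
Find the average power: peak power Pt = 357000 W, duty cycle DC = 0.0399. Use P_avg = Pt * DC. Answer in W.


P_avg = 357000 * 0.0399 = 14244.3 W

14244.3 W


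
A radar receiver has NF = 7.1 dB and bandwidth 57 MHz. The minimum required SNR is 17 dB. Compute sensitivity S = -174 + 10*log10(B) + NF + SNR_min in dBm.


10*log10(57000000.0) = 77.56
S = -174 + 77.56 + 7.1 + 17 = -72.3 dBm

-72.3 dBm


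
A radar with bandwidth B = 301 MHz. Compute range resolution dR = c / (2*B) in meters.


dR = 3e8 / (2 * 301000000.0) = 0.5 m

0.5 m


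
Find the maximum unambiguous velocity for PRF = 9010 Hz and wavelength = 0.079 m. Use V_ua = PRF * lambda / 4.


V_ua = 9010 * 0.079 / 4 = 177.9 m/s

177.9 m/s


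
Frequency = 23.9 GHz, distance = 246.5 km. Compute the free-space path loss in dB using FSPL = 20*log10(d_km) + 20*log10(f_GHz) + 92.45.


20*log10(246.5) = 47.84
20*log10(23.9) = 27.57
FSPL = 167.9 dB

167.9 dB


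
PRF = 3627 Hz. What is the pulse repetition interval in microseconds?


PRI = 1/3627 = 0.00027571 s = 275.7 us

275.7 us


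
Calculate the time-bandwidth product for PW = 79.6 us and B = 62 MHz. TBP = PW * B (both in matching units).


TBP = 79.6 * 62 = 4935.2

4935.2


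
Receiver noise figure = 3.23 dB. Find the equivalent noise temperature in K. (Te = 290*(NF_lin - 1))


NF_lin = 10^(3.23/10) = 2.103778
Te = 290 * (2.103778 - 1) = 320.1 K

320.1 K


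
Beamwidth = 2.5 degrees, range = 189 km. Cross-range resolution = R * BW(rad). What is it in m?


BW_rad = 0.043633231
CR = 189000 * 0.043633231 = 8246.7 m

8246.7 m


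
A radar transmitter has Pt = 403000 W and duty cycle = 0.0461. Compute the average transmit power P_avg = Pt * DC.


P_avg = 403000 * 0.0461 = 18578.3 W

18578.3 W


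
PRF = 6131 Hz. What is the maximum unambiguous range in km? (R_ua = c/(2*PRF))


R_ua = 3e8 / (2 * 6131) = 24465.8 m = 24.5 km

24.5 km


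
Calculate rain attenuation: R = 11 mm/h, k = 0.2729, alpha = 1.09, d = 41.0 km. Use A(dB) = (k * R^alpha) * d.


gamma = 0.2729 * 11^1.09 = 3.72496 dB/km
A = 3.72496 * 41.0 = 152.72 dB

152.72 dB


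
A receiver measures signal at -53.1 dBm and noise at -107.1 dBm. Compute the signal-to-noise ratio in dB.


SNR = -53.1 - (-107.1) = 54.0 dB

54.0 dB


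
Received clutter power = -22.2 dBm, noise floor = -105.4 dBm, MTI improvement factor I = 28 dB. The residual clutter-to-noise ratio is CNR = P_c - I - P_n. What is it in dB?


CNR = -22.2 - 28 - (-105.4) = 55.2 dB

55.2 dB


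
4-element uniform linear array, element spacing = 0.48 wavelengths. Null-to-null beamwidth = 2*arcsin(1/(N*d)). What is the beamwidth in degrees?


1/(N*d) = 1/(4*0.48) = 0.520833
BW = 2*arcsin(0.520833) = 62.8 degrees

62.8 degrees


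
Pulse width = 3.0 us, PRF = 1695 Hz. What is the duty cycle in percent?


DC = 3.0e-6 * 1695 * 100 = 0.51%

0.51%


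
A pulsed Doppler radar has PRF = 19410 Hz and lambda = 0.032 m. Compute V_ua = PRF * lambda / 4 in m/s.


V_ua = 19410 * 0.032 / 4 = 155.3 m/s

155.3 m/s


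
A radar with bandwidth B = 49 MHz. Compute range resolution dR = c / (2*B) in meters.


dR = 3e8 / (2 * 49000000.0) = 3.06 m

3.06 m


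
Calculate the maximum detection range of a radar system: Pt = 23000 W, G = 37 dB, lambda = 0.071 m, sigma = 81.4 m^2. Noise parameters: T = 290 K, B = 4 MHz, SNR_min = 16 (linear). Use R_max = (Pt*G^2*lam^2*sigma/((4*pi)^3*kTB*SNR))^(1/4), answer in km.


G_lin = 10^(37/10) = 5011.872336
R^4 = 23000 * 5011.872336^2 * 0.071^2 * 81.4 / ((4*pi)^3 * 1.38e-23 * 290 * 4000000.0 * 16)
R^4 = 4.66426e20 m^4
R_max = (4.66426e20)^(1/4) = 146958.8 m = 147.0 km

147.0 km
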